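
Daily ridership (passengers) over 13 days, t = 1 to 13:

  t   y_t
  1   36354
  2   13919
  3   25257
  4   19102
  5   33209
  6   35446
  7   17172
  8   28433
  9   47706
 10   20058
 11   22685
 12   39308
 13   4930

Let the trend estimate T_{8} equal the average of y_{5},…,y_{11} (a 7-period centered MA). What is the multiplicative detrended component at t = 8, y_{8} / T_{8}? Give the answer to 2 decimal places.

Trend T_8 = (33209 + 35446 + 17172 + 28433 + 47706 + 20058 + 22685) / 7 = 204709/7 = 29244.1429
Ratio to trend: 28433 / 29244.1429 = 0.97

0.97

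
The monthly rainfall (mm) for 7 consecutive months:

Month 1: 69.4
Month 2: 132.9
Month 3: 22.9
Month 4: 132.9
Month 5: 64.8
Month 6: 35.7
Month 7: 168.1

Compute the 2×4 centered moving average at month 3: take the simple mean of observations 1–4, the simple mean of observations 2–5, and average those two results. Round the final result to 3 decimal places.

88.950

Sum over 1–4: 69.4 + 132.9 + 22.9 + 132.9 = 358.1
Sum over 2–5: 132.9 + 22.9 + 132.9 + 64.8 = 353.5
CMA at t=3 = (358.1 + 353.5) / (2·4) = 711.6 / 8 = 88.950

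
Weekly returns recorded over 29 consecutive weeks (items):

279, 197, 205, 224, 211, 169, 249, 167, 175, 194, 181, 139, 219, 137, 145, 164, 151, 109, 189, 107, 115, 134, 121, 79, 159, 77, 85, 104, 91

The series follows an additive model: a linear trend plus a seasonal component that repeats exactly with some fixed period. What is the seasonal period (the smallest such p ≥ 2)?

6

First differences y_{t+1} − y_t: -82, 8, 19, -13, -42, 80, -82, 8, 19, -13, -42, 80, -82, 8, …
The difference pattern repeats every 6 terms and not for any smaller step, so p = 6.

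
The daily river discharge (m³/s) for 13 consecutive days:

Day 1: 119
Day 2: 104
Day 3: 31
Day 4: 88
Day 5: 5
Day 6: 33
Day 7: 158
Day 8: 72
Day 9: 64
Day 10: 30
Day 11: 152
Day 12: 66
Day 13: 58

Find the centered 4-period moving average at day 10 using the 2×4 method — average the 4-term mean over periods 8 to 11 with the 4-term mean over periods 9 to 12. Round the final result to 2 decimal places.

78.75

Sum over 8–11: 72 + 64 + 30 + 152 = 318
Sum over 9–12: 64 + 30 + 152 + 66 = 312
CMA at t=10 = (318 + 312) / (2·4) = 630 / 8 = 78.75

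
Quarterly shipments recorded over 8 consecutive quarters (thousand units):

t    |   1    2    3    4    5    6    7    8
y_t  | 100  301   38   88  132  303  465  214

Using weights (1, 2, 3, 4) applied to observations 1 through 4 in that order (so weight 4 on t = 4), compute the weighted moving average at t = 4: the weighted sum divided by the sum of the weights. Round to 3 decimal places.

Weighted sum: 1·100 + 2·301 + 3·38 + 4·88 = 100 + 602 + 114 + 352 = 1168
Weight total: 1 + 2 + 3 + 4 = 10
WMA = 1168 / 10 = 116.800

116.800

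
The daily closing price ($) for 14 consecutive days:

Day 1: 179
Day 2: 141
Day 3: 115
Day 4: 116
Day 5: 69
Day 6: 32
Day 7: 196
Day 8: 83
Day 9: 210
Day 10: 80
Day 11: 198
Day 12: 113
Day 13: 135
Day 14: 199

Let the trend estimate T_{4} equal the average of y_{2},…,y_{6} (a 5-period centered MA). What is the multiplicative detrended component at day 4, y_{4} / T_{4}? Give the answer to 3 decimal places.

Trend T_4 = (141 + 115 + 116 + 69 + 32) / 5 = 473/5 = 94.60000
Ratio to trend: 116 / 94.60000 = 1.226

1.226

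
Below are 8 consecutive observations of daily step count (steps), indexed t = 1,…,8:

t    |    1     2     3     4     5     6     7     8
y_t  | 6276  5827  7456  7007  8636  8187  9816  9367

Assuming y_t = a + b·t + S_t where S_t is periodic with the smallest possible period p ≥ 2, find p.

First differences y_{t+1} − y_t: -449, 1629, -449, 1629, -449, 1629, …
The difference pattern repeats every 2 terms and not for any smaller step, so p = 2.

2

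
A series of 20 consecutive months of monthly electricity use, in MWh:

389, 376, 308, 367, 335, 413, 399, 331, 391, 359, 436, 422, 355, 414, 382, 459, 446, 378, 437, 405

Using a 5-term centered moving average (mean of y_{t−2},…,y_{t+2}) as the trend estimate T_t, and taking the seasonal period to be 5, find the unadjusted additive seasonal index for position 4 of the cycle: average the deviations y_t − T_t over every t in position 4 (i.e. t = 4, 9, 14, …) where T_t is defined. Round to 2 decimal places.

Season position 4 occurs at t = 4, 9, 14 (where T_t is defined).
t=4: T_4 = 359.8000; y_4 − T_4 = 367 − 359.8000 = 7.2000
t=9: T_9 = 383.2000; y_9 − T_9 = 391 − 383.2000 = 7.8000
t=14: T_14 = 406.4000; y_14 − T_14 = 414 − 406.4000 = 7.6000
Mean deviation: (7.2000 + 7.8000 + 7.6000) / 3 = 7.53

7.53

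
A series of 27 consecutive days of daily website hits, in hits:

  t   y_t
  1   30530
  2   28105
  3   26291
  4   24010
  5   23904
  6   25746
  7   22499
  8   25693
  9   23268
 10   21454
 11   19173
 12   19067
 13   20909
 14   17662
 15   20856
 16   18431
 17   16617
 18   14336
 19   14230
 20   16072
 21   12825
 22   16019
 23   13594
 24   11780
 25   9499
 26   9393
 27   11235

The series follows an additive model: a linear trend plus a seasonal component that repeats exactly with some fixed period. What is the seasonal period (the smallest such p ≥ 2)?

7

First differences y_{t+1} − y_t: -2425, -1814, -2281, -106, 1842, -3247, 3194, -2425, -1814, -2281, -106, 1842, -3247, 3194, -2425, -1814, …
The difference pattern repeats every 7 terms and not for any smaller step, so p = 7.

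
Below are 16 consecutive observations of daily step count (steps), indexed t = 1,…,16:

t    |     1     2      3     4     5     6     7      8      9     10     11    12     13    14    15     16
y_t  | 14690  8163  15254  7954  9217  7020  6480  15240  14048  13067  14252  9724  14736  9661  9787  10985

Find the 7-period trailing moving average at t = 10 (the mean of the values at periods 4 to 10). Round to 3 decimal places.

10432.286

Sum of periods 4–10: 7954 + 9217 + 7020 + 6480 + 15240 + 14048 + 13067 = 73026
Divide by 7: 73026 / 7 = 10432.286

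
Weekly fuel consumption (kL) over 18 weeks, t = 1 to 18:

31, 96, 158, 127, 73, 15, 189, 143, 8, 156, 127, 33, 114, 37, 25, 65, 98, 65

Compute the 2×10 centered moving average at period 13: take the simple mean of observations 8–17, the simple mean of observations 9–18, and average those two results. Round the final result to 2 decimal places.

76.70

Sum over 8–17: 143 + 8 + 156 + 127 + 33 + 114 + 37 + 25 + 65 + 98 = 806
Sum over 9–18: 8 + 156 + 127 + 33 + 114 + 37 + 25 + 65 + 98 + 65 = 728
CMA at t=13 = (806 + 728) / (2·10) = 1534 / 20 = 76.70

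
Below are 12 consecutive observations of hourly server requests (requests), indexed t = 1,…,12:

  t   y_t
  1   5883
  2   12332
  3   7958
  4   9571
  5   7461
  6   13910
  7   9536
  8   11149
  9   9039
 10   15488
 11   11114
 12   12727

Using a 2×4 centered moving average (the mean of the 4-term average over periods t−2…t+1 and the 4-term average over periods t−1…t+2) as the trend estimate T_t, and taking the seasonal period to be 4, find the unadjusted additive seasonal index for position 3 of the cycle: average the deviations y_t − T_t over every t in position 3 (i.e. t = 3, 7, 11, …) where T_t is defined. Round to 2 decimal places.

Season position 3 occurs at t = 3, 7 (where T_t is defined).
t=3: T_3 = 9133.2500; y_3 − T_3 = 7958 − 9133.2500 = -1175.2500
t=7: T_7 = 10711.2500; y_7 − T_7 = 9536 − 10711.2500 = -1175.2500
Mean deviation: (-1175.2500 + -1175.2500) / 2 = -1175.25

-1175.25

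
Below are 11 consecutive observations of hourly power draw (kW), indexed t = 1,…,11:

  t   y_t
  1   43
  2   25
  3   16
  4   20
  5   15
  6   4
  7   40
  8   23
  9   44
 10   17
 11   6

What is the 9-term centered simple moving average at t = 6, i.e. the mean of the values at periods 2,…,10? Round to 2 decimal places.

22.67

Sum of periods 2–10: 25 + 16 + 20 + 15 + 4 + 40 + 23 + 44 + 17 = 204
Divide by 9: 204 / 9 = 22.67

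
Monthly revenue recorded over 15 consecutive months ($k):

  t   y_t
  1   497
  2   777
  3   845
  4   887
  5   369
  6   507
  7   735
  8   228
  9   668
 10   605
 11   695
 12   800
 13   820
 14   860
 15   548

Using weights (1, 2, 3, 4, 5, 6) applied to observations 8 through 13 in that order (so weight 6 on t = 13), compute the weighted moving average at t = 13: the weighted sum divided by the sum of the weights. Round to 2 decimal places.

718.05

Weighted sum: 1·228 + 2·668 + 3·605 + 4·695 + 5·800 + 6·820 = 228 + 1336 + 1815 + 2780 + 4000 + 4920 = 15079
Weight total: 1 + 2 + 3 + 4 + 5 + 6 = 21
WMA = 15079 / 21 = 718.05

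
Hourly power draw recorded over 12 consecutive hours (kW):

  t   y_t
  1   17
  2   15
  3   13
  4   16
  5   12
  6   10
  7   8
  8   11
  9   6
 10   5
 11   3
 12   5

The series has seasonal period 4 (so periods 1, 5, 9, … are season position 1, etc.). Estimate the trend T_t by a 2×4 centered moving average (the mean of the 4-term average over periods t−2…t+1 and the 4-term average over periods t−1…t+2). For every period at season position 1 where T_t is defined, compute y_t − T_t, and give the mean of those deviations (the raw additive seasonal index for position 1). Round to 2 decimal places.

Season position 1 occurs at t = 5, 9 (where T_t is defined).
t=5: T_5 = 12.1250; y_5 − T_5 = 12 − 12.1250 = -0.1250
t=9: T_9 = 6.8750; y_9 − T_9 = 6 − 6.8750 = -0.8750
Mean deviation: (-0.1250 + -0.8750) / 2 = -0.50

-0.50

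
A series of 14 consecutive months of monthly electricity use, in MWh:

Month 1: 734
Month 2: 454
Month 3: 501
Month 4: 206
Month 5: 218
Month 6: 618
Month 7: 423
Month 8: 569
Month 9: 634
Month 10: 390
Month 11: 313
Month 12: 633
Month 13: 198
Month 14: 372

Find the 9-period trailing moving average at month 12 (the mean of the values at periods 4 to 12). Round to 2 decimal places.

444.89

Sum of periods 4–12: 206 + 218 + 618 + 423 + 569 + 634 + 390 + 313 + 633 = 4004
Divide by 9: 4004 / 9 = 444.89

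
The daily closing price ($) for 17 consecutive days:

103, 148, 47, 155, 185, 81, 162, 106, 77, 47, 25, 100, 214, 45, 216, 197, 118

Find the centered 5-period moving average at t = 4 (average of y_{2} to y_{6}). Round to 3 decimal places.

123.200

Sum of periods 2–6: 148 + 47 + 155 + 185 + 81 = 616
Divide by 5: 616 / 5 = 123.200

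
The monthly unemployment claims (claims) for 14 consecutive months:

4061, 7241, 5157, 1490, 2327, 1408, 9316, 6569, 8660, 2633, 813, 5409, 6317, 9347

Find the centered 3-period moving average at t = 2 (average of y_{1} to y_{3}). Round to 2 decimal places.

Sum of periods 1–3: 4061 + 7241 + 5157 = 16459
Divide by 3: 16459 / 3 = 5486.33

5486.33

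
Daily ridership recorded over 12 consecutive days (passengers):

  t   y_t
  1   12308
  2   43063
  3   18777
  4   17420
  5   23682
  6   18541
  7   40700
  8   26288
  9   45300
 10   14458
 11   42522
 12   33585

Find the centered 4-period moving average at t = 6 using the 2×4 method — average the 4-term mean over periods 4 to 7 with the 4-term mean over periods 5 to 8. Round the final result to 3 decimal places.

26194.250

Sum over 4–7: 17420 + 23682 + 18541 + 40700 = 100343
Sum over 5–8: 23682 + 18541 + 40700 + 26288 = 109211
CMA at t=6 = (100343 + 109211) / (2·4) = 209554 / 8 = 26194.250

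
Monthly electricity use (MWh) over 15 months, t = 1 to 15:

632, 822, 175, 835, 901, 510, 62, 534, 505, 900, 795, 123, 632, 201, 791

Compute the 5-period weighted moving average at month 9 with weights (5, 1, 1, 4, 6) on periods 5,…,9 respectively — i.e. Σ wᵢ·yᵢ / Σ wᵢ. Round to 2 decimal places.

602.53

Weighted sum: 5·901 + 1·510 + 1·62 + 4·534 + 6·505 = 4505 + 510 + 62 + 2136 + 3030 = 10243
Weight total: 5 + 1 + 1 + 4 + 6 = 17
WMA = 10243 / 17 = 602.53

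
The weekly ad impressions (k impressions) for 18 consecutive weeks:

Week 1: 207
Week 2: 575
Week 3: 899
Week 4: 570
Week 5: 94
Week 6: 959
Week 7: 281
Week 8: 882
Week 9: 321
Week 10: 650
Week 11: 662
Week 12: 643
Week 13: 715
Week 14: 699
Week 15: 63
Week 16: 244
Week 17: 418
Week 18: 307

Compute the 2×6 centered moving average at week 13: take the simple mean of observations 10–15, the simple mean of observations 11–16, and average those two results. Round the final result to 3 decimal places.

538.167

Sum over 10–15: 650 + 662 + 643 + 715 + 699 + 63 = 3432
Sum over 11–16: 662 + 643 + 715 + 699 + 63 + 244 = 3026
CMA at t=13 = (3432 + 3026) / (2·6) = 6458 / 12 = 538.167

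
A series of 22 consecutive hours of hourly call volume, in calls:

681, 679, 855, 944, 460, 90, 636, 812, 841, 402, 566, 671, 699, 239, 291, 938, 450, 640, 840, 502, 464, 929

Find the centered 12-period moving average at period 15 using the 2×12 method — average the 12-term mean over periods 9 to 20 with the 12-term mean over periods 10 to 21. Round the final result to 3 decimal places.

Sum over 9–20: 841 + 402 + 566 + 671 + 699 + 239 + 291 + 938 + 450 + 640 + 840 + 502 = 7079
Sum over 10–21: 402 + 566 + 671 + 699 + 239 + 291 + 938 + 450 + 640 + 840 + 502 + 464 = 6702
CMA at t=15 = (7079 + 6702) / (2·12) = 13781 / 24 = 574.208

574.208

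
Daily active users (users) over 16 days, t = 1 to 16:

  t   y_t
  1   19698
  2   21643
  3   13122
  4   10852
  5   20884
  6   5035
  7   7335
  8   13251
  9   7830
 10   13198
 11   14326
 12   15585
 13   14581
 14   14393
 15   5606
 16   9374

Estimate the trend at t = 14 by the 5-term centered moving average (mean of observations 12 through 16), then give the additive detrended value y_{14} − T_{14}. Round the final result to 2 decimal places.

2485.20

Trend T_14 = (15585 + 14581 + 14393 + 5606 + 9374) / 5 = 59539/5 = 11907.8000
Detrended value: 14393 − 11907.8000 = 2485.20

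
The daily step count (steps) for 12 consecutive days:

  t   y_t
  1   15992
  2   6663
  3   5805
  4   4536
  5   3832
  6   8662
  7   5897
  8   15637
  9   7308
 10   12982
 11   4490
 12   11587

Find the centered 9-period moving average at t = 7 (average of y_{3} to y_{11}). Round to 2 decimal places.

7683.22

Sum of periods 3–11: 5805 + 4536 + 3832 + 8662 + 5897 + 15637 + 7308 + 12982 + 4490 = 69149
Divide by 9: 69149 / 9 = 7683.22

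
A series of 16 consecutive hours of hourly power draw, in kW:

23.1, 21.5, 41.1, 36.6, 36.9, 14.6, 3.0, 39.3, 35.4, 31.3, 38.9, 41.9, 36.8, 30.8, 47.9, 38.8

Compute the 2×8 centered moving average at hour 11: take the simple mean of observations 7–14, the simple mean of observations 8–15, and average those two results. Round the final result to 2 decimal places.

Sum over 7–14: 3.0 + 39.3 + 35.4 + 31.3 + 38.9 + 41.9 + 36.8 + 30.8 = 257.4
Sum over 8–15: 39.3 + 35.4 + 31.3 + 38.9 + 41.9 + 36.8 + 30.8 + 47.9 = 302.3
CMA at t=11 = (257.4 + 302.3) / (2·8) = 559.7 / 16 = 34.98

34.98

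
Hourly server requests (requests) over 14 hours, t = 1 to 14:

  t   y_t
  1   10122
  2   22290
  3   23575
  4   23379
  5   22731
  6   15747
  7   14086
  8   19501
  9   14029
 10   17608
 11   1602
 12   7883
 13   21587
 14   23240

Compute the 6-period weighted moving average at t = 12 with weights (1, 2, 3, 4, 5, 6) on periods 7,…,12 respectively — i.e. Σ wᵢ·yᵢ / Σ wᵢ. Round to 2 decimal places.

10519.76

Weighted sum: 1·14086 + 2·19501 + 3·14029 + 4·17608 + 5·1602 + 6·7883 = 14086 + 39002 + 42087 + 70432 + 8010 + 47298 = 220915
Weight total: 1 + 2 + 3 + 4 + 5 + 6 = 21
WMA = 220915 / 21 = 10519.76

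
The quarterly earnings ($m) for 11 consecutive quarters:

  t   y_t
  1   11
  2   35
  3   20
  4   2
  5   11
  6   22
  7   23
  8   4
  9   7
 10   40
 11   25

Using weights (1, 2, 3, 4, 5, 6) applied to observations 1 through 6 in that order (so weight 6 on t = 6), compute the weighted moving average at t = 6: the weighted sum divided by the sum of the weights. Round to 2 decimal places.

16.00

Weighted sum: 1·11 + 2·35 + 3·20 + 4·2 + 5·11 + 6·22 = 11 + 70 + 60 + 8 + 55 + 132 = 336
Weight total: 1 + 2 + 3 + 4 + 5 + 6 = 21
WMA = 336 / 21 = 16.00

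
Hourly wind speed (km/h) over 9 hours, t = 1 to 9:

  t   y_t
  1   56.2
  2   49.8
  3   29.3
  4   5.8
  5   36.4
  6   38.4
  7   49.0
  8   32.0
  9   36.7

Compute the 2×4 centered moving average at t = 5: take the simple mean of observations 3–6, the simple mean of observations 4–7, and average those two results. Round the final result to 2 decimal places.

Sum over 3–6: 29.3 + 5.8 + 36.4 + 38.4 = 109.9
Sum over 4–7: 5.8 + 36.4 + 38.4 + 49.0 = 129.6
CMA at t=5 = (109.9 + 129.6) / (2·4) = 239.5 / 8 = 29.94

29.94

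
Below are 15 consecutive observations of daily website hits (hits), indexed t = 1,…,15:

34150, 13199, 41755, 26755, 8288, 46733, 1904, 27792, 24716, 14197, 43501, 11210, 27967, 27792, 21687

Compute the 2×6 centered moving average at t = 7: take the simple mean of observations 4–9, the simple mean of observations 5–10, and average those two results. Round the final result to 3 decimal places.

21651.500

Sum over 4–9: 26755 + 8288 + 46733 + 1904 + 27792 + 24716 = 136188
Sum over 5–10: 8288 + 46733 + 1904 + 27792 + 24716 + 14197 = 123630
CMA at t=7 = (136188 + 123630) / (2·6) = 259818 / 12 = 21651.500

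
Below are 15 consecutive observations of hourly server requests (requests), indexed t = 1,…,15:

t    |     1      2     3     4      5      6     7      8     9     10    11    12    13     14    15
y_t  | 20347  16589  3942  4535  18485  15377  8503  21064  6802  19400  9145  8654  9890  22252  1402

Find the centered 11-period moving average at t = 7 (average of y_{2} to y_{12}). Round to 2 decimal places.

12045.09

Sum of periods 2–12: 16589 + 3942 + 4535 + 18485 + 15377 + 8503 + 21064 + 6802 + 19400 + 9145 + 8654 = 132496
Divide by 11: 132496 / 11 = 12045.09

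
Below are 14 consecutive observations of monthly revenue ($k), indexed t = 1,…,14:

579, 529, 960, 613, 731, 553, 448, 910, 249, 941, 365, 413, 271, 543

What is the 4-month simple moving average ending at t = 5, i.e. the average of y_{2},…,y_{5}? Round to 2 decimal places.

Sum of periods 2–5: 529 + 960 + 613 + 731 = 2833
Divide by 4: 2833 / 4 = 708.25

708.25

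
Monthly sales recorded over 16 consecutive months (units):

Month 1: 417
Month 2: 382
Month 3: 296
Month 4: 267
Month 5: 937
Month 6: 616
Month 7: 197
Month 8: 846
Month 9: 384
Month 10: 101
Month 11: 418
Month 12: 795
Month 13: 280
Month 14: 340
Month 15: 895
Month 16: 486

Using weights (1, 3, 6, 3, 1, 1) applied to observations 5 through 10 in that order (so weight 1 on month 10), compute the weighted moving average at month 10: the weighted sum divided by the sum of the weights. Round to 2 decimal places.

466.00

Weighted sum: 1·937 + 3·616 + 6·197 + 3·846 + 1·384 + 1·101 = 937 + 1848 + 1182 + 2538 + 384 + 101 = 6990
Weight total: 1 + 3 + 6 + 3 + 1 + 1 = 15
WMA = 6990 / 15 = 466.00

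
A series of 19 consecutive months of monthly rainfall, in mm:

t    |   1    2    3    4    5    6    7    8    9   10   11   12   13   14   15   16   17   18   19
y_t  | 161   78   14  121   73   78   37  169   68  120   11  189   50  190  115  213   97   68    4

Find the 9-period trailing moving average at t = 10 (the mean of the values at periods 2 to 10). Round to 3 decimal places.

Sum of periods 2–10: 78 + 14 + 121 + 73 + 78 + 37 + 169 + 68 + 120 = 758
Divide by 9: 758 / 9 = 84.222

84.222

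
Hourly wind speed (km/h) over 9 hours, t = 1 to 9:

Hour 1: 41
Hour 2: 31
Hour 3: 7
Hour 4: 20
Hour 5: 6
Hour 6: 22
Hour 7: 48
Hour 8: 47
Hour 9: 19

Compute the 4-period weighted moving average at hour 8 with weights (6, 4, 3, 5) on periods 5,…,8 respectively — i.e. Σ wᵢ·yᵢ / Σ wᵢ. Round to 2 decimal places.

Weighted sum: 6·6 + 4·22 + 3·48 + 5·47 = 36 + 88 + 144 + 235 = 503
Weight total: 6 + 4 + 3 + 5 = 18
WMA = 503 / 18 = 27.94

27.94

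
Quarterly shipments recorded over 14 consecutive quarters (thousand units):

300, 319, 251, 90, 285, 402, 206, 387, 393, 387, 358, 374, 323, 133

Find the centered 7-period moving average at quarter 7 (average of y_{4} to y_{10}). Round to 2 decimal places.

307.14

Sum of periods 4–10: 90 + 285 + 402 + 206 + 387 + 393 + 387 = 2150
Divide by 7: 2150 / 7 = 307.14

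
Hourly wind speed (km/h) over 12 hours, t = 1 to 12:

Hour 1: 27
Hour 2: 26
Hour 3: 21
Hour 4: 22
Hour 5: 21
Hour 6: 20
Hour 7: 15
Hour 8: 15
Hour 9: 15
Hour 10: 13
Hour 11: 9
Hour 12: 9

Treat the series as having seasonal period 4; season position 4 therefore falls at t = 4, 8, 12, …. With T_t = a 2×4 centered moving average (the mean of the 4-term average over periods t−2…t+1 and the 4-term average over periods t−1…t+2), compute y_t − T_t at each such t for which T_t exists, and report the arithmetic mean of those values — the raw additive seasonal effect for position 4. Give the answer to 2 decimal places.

Season position 4 occurs at t = 4, 8 (where T_t is defined).
t=4: T_4 = 21.7500; y_4 − T_4 = 22 − 21.7500 = 0.2500
t=8: T_8 = 15.3750; y_8 − T_8 = 15 − 15.3750 = -0.3750
Mean deviation: (0.2500 + -0.3750) / 2 = -0.06

-0.06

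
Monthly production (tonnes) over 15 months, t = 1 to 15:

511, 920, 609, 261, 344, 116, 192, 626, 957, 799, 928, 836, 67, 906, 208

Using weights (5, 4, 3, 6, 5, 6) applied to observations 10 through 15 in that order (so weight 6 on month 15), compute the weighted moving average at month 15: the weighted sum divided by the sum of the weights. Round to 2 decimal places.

565.34

Weighted sum: 5·799 + 4·928 + 3·836 + 6·67 + 5·906 + 6·208 = 3995 + 3712 + 2508 + 402 + 4530 + 1248 = 16395
Weight total: 5 + 4 + 3 + 6 + 5 + 6 = 29
WMA = 16395 / 29 = 565.34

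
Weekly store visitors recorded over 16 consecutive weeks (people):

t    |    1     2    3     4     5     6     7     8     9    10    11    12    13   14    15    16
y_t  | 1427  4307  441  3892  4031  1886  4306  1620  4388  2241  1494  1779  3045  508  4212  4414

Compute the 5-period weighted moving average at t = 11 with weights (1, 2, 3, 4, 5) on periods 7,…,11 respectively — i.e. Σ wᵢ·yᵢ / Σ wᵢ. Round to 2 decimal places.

2476.27

Weighted sum: 1·4306 + 2·1620 + 3·4388 + 4·2241 + 5·1494 = 4306 + 3240 + 13164 + 8964 + 7470 = 37144
Weight total: 1 + 2 + 3 + 4 + 5 = 15
WMA = 37144 / 15 = 2476.27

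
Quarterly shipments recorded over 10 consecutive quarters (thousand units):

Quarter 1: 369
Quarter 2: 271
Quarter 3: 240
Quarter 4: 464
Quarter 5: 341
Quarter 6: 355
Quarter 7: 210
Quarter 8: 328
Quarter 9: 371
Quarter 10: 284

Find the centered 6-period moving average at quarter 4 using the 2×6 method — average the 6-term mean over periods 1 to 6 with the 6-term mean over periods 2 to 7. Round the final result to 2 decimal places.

Sum over 1–6: 369 + 271 + 240 + 464 + 341 + 355 = 2040
Sum over 2–7: 271 + 240 + 464 + 341 + 355 + 210 = 1881
CMA at t=4 = (2040 + 1881) / (2·6) = 3921 / 12 = 326.75

326.75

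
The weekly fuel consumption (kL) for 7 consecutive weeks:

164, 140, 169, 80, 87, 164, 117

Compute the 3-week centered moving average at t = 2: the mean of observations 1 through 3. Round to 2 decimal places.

Sum of periods 1–3: 164 + 140 + 169 = 473
Divide by 3: 473 / 3 = 157.67

157.67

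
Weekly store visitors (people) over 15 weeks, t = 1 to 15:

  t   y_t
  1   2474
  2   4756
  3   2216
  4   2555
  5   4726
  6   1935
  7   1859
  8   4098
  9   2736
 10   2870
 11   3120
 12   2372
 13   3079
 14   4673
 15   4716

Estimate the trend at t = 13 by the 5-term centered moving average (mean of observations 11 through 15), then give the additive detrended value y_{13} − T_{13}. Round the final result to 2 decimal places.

Trend T_13 = (3120 + 2372 + 3079 + 4673 + 4716) / 5 = 17960/5 = 3592.0000
Detrended value: 3079 − 3592.0000 = -513.00

-513.00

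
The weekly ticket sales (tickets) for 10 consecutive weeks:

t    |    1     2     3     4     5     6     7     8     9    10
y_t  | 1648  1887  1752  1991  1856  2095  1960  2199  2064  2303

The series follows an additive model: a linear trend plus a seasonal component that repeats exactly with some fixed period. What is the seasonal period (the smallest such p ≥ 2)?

First differences y_{t+1} − y_t: 239, -135, 239, -135, 239, -135, …
The difference pattern repeats every 2 terms and not for any smaller step, so p = 2.

2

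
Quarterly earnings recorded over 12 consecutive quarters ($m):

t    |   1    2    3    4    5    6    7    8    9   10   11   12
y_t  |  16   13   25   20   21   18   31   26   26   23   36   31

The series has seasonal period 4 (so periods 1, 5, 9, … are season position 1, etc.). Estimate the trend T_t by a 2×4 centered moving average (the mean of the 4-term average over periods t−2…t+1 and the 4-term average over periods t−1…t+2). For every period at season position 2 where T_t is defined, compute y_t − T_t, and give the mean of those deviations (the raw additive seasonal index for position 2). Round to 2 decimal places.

Season position 2 occurs at t = 6, 10 (where T_t is defined).
t=6: T_6 = 23.2500; y_6 − T_6 = 18 − 23.2500 = -5.2500
t=10: T_10 = 28.3750; y_10 − T_10 = 23 − 28.3750 = -5.3750
Mean deviation: (-5.2500 + -5.3750) / 2 = -5.31

-5.31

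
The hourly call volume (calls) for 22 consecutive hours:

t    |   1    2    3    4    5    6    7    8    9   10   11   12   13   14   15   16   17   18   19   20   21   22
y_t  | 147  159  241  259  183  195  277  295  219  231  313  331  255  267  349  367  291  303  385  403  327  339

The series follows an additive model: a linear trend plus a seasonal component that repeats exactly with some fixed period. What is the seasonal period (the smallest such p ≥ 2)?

4

First differences y_{t+1} − y_t: 12, 82, 18, -76, 12, 82, 18, -76, 12, 82, …
The difference pattern repeats every 4 terms and not for any smaller step, so p = 4.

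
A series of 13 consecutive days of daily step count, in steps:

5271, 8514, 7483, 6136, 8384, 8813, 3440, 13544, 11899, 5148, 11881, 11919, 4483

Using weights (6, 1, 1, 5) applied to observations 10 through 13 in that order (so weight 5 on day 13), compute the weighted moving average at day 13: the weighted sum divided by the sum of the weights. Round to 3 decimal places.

Weighted sum: 6·5148 + 1·11881 + 1·11919 + 5·4483 = 30888 + 11881 + 11919 + 22415 = 77103
Weight total: 6 + 1 + 1 + 5 = 13
WMA = 77103 / 13 = 5931.000

5931.000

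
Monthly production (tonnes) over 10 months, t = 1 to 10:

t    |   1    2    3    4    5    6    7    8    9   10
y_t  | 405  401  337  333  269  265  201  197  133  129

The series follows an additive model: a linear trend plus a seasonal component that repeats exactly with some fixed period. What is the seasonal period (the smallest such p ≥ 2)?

2

First differences y_{t+1} − y_t: -4, -64, -4, -64, -4, -64, …
The difference pattern repeats every 2 terms and not for any smaller step, so p = 2.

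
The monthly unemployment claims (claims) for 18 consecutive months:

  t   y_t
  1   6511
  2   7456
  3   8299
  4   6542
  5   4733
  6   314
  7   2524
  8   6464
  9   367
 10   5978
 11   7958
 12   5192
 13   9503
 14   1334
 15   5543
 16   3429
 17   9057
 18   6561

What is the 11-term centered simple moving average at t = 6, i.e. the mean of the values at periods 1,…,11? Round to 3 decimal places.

5195.091

Sum of periods 1–11: 6511 + 7456 + 8299 + 6542 + 4733 + 314 + 2524 + 6464 + 367 + 5978 + 7958 = 57146
Divide by 11: 57146 / 11 = 5195.091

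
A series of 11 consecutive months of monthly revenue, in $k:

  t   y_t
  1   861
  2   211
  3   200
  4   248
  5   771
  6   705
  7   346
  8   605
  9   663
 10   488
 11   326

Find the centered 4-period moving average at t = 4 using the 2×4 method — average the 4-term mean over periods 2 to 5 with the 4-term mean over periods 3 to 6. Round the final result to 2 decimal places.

Sum over 2–5: 211 + 200 + 248 + 771 = 1430
Sum over 3–6: 200 + 248 + 771 + 705 = 1924
CMA at t=4 = (1430 + 1924) / (2·4) = 3354 / 8 = 419.25

419.25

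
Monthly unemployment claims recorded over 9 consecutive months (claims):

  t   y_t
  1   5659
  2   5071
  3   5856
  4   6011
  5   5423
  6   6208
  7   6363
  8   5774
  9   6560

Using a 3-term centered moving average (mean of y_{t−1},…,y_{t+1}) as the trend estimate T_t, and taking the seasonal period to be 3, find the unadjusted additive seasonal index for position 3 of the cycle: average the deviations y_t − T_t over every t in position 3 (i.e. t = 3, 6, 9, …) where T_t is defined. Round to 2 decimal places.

Season position 3 occurs at t = 3, 6 (where T_t is defined).
t=3: T_3 = 5646.0000; y_3 − T_3 = 5856 − 5646.0000 = 210.0000
t=6: T_6 = 5998.0000; y_6 − T_6 = 6208 − 5998.0000 = 210.0000
Mean deviation: (210.0000 + 210.0000) / 2 = 210.00

210.00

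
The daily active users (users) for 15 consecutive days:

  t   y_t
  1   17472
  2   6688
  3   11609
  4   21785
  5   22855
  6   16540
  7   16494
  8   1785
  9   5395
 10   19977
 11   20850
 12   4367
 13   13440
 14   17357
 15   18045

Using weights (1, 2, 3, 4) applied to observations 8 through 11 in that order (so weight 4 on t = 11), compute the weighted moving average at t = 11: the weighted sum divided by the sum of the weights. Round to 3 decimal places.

Weighted sum: 1·1785 + 2·5395 + 3·19977 + 4·20850 = 1785 + 10790 + 59931 + 83400 = 155906
Weight total: 1 + 2 + 3 + 4 = 10
WMA = 155906 / 10 = 15590.600

15590.600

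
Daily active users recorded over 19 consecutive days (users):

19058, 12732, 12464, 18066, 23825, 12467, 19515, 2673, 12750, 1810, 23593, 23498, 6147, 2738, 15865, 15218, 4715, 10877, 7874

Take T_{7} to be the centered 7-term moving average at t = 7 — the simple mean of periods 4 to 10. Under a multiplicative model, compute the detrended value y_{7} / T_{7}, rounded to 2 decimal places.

1.50

Trend T_7 = (18066 + 23825 + 12467 + 19515 + 2673 + 12750 + 1810) / 7 = 91106/7 = 13015.1429
Ratio to trend: 19515 / 13015.1429 = 1.50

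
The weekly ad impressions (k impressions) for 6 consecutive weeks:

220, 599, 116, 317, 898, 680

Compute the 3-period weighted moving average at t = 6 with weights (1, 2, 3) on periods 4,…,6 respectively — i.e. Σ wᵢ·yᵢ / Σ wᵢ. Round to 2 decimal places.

Weighted sum: 1·317 + 2·898 + 3·680 = 317 + 1796 + 2040 = 4153
Weight total: 1 + 2 + 3 = 6
WMA = 4153 / 6 = 692.17

692.17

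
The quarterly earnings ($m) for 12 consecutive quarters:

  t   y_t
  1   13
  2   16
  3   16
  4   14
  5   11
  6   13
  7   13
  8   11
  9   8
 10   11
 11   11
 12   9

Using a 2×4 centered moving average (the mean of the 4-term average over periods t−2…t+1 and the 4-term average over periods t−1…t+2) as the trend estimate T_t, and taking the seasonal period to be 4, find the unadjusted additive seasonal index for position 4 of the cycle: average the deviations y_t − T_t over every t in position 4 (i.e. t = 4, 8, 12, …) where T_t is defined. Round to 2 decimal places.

Season position 4 occurs at t = 4, 8 (where T_t is defined).
t=4: T_4 = 13.8750; y_4 − T_4 = 14 − 13.8750 = 0.1250
t=8: T_8 = 11.0000; y_8 − T_8 = 11 − 11.0000 = 0.0000
Mean deviation: (0.1250 + 0.0000) / 2 = 0.06

0.06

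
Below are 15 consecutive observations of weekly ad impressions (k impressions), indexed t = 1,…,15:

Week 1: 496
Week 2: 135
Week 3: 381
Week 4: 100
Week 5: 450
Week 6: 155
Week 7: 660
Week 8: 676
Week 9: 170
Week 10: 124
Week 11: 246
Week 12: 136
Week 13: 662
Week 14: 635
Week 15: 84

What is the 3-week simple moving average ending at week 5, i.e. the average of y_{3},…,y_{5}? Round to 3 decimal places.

Sum of periods 3–5: 381 + 100 + 450 = 931
Divide by 3: 931 / 3 = 310.333

310.333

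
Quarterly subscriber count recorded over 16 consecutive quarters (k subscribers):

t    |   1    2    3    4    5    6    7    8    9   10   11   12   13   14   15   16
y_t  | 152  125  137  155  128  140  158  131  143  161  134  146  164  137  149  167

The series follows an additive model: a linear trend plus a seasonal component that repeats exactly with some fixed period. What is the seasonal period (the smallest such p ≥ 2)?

First differences y_{t+1} − y_t: -27, 12, 18, -27, 12, 18, -27, 12, …
The difference pattern repeats every 3 terms and not for any smaller step, so p = 3.

3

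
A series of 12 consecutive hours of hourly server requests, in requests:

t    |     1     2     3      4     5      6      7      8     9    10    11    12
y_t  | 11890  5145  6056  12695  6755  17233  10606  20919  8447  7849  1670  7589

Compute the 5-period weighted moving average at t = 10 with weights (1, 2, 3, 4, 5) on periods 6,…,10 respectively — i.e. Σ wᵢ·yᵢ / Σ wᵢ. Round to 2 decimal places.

11615.67

Weighted sum: 1·17233 + 2·10606 + 3·20919 + 4·8447 + 5·7849 = 17233 + 21212 + 62757 + 33788 + 39245 = 174235
Weight total: 1 + 2 + 3 + 4 + 5 = 15
WMA = 174235 / 15 = 11615.67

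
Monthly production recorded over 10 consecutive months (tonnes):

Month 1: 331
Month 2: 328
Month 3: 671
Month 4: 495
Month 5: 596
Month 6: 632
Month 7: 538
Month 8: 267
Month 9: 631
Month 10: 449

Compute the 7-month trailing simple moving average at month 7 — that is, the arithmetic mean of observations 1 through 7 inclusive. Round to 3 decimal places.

Sum of periods 1–7: 331 + 328 + 671 + 495 + 596 + 632 + 538 = 3591
Divide by 7: 3591 / 7 = 513.000

513.000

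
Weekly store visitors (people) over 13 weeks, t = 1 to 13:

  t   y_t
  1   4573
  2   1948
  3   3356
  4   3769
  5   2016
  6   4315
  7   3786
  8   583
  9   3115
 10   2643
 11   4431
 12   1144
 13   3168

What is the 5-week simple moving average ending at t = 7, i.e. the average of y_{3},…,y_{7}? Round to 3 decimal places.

3448.400

Sum of periods 3–7: 3356 + 3769 + 2016 + 4315 + 3786 = 17242
Divide by 5: 17242 / 5 = 3448.400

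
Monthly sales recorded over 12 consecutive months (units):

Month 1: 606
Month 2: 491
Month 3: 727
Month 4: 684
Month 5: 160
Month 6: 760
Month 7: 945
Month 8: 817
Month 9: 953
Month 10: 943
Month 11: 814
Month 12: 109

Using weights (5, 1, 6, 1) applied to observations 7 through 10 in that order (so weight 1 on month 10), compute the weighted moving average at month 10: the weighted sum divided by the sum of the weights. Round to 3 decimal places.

938.692

Weighted sum: 5·945 + 1·817 + 6·953 + 1·943 = 4725 + 817 + 5718 + 943 = 12203
Weight total: 5 + 1 + 6 + 1 = 13
WMA = 12203 / 13 = 938.692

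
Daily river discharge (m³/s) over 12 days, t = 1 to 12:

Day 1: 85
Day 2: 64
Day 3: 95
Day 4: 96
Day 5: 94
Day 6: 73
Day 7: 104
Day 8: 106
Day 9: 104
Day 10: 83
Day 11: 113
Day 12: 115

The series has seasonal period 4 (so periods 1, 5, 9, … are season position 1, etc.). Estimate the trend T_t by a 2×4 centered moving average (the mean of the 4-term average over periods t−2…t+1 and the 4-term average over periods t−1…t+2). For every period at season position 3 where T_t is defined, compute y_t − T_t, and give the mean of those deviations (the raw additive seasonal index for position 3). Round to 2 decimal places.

Season position 3 occurs at t = 3, 7 (where T_t is defined).
t=3: T_3 = 86.1250; y_3 − T_3 = 95 − 86.1250 = 8.8750
t=7: T_7 = 95.5000; y_7 − T_7 = 104 − 95.5000 = 8.5000
Mean deviation: (8.8750 + 8.5000) / 2 = 8.69

8.69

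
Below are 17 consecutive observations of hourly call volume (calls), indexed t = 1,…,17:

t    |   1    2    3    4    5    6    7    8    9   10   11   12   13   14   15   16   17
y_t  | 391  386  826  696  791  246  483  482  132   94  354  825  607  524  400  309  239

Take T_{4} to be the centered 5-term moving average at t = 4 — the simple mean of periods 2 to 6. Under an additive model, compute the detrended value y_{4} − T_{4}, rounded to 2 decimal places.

Trend T_4 = (386 + 826 + 696 + 791 + 246) / 5 = 2945/5 = 589.0000
Detrended value: 696 − 589.0000 = 107.00

107.00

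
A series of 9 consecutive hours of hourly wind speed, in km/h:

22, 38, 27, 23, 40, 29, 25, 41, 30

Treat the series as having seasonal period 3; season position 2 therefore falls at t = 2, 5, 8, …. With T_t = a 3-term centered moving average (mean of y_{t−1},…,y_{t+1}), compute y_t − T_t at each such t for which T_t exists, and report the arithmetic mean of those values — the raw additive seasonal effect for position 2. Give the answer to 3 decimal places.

Season position 2 occurs at t = 2, 5, 8 (where T_t is defined).
t=2: T_2 = 29.00000; y_2 − T_2 = 38 − 29.00000 = 9.00000
t=5: T_5 = 30.66667; y_5 − T_5 = 40 − 30.66667 = 9.33333
t=8: T_8 = 32.00000; y_8 − T_8 = 41 − 32.00000 = 9.00000
Mean deviation: (9.00000 + 9.33333 + 9.00000) / 3 = 9.111

9.111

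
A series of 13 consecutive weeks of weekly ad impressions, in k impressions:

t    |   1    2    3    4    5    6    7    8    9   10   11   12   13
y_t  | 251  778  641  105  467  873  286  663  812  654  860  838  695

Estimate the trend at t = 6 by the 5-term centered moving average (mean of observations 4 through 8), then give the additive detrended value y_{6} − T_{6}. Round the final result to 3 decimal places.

394.200

Trend T_6 = (105 + 467 + 873 + 286 + 663) / 5 = 2394/5 = 478.80000
Detrended value: 873 − 478.80000 = 394.200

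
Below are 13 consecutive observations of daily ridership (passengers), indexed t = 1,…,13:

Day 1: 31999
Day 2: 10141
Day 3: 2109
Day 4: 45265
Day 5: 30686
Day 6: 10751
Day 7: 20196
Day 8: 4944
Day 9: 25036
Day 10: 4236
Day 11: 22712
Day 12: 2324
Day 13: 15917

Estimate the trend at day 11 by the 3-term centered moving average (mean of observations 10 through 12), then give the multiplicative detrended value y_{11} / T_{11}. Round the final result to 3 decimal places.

2.328

Trend T_11 = (4236 + 22712 + 2324) / 3 = 29272/3 = 9757.33333
Ratio to trend: 22712 / 9757.33333 = 2.328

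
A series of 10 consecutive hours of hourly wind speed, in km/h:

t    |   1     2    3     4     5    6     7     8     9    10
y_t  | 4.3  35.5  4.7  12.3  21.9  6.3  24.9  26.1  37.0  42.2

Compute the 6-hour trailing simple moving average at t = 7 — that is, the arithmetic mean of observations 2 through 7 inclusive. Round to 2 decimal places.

Sum of periods 2–7: 35.5 + 4.7 + 12.3 + 21.9 + 6.3 + 24.9 = 105.6
Divide by 6: 105.6 / 6 = 17.60

17.60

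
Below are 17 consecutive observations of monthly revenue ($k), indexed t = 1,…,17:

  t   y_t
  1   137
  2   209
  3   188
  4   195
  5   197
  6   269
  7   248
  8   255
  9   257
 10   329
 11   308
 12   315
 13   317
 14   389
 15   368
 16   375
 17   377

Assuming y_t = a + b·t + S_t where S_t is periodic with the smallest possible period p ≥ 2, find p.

4

First differences y_{t+1} − y_t: 72, -21, 7, 2, 72, -21, 7, 2, 72, -21, …
The difference pattern repeats every 4 terms and not for any smaller step, so p = 4.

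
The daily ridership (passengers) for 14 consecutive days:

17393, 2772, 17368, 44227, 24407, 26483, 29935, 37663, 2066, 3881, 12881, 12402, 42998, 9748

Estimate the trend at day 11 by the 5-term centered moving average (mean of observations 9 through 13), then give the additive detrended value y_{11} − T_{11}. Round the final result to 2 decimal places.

-1964.60

Trend T_11 = (2066 + 3881 + 12881 + 12402 + 42998) / 5 = 74228/5 = 14845.6000
Detrended value: 12881 − 14845.6000 = -1964.60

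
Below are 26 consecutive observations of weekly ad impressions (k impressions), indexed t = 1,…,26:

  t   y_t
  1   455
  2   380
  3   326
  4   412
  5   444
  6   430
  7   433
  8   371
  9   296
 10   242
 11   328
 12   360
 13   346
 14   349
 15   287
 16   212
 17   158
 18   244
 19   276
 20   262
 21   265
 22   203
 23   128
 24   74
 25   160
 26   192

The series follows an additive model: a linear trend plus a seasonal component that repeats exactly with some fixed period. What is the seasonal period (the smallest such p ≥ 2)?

7

First differences y_{t+1} − y_t: -75, -54, 86, 32, -14, 3, -62, -75, -54, 86, 32, -14, 3, -62, -75, -54, …
The difference pattern repeats every 7 terms and not for any smaller step, so p = 7.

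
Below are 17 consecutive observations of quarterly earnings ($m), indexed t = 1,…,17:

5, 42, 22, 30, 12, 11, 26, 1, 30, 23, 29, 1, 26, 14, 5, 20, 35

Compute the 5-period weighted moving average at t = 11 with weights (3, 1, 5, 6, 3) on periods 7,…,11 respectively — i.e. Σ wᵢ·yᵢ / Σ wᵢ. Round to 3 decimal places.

Weighted sum: 3·26 + 1·1 + 5·30 + 6·23 + 3·29 = 78 + 1 + 150 + 138 + 87 = 454
Weight total: 3 + 1 + 5 + 6 + 3 = 18
WMA = 454 / 18 = 25.222

25.222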